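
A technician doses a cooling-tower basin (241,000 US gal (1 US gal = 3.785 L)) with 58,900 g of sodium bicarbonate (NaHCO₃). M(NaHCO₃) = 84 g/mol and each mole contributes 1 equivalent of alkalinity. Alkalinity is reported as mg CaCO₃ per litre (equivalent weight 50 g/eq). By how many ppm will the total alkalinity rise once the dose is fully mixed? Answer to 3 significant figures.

38.4 ppm

Volume: 241,000 US gal × 3.785 L/gal = 912,185 L.
Moles of NaHCO₃: 58,900 g ÷ 84 g/mol = 701.2 mol → 701.2 eq of alkalinity.
As CaCO₃: 701.2 eq × 50 g/eq = 35,060 g.
Rise: 35,060 g / 912,185 L × 1000 = 38.43 mg/L.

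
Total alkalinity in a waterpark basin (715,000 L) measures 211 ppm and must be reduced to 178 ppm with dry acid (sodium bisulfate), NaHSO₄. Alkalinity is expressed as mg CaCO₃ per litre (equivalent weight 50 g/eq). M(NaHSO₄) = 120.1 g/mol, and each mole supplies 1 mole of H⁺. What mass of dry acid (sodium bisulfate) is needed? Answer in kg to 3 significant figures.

56.7 kg

Alkalinity to neutralize: (211 − 178) = 33 mg/L as CaCO₃ × 715,000 L = 23,600 g as CaCO₃.
Equivalents of H⁺ required: 23,600 ÷ 50 g/eq = 471.9 eq = 471.9 mol NaHSO₄.
Mass of NaHSO₄: 471.9 × 120.1 = 56,680 g.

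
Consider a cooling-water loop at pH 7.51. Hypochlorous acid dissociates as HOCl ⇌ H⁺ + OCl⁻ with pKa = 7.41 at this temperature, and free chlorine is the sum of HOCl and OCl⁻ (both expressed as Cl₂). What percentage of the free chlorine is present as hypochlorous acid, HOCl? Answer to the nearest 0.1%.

44.3%

[OCl⁻]/[HOCl] = 10^(pH − pKa) = 10^(7.51 − 7.41) = 10^0.10 = 1.259.
Fraction as HOCl = 1 / (1 + 1.259) = 0.4427.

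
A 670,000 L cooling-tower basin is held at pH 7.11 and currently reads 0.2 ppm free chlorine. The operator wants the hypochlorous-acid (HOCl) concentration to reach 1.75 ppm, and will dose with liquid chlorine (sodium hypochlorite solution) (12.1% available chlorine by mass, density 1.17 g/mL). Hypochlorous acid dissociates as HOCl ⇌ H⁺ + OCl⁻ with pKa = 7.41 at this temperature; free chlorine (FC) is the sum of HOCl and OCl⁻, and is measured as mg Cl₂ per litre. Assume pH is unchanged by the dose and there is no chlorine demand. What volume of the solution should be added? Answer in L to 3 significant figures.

11.5 L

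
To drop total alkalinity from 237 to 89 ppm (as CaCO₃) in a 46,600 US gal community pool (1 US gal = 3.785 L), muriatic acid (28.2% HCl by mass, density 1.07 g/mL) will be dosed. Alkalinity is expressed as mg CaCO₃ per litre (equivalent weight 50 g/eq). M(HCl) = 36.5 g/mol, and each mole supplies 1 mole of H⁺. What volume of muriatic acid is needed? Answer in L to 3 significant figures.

63.2 L

Volume: 46,600 US gal × 3.785 L/gal = 176,381 L.
Alkalinity to neutralize: (237 − 89) = 148 mg/L as CaCO₃ × 176,381 L = 26,100 g as CaCO₃.
Equivalents of H⁺ required: 26,100 ÷ 50 g/eq = 522.1 eq = 522.1 mol HCl.
Mass of HCl: 522.1 × 36.5 = 19,060 g.
Mass of 28.2% solution: 19,060 / 0.282 = 67,580 g.
Volume: 67,580 g ÷ 1.07 g/mL = 63,150 mL.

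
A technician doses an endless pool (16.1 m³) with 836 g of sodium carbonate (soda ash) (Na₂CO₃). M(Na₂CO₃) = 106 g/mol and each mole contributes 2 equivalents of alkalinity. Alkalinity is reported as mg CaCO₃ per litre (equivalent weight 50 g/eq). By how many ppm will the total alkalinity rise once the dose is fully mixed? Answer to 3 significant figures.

49.0 ppm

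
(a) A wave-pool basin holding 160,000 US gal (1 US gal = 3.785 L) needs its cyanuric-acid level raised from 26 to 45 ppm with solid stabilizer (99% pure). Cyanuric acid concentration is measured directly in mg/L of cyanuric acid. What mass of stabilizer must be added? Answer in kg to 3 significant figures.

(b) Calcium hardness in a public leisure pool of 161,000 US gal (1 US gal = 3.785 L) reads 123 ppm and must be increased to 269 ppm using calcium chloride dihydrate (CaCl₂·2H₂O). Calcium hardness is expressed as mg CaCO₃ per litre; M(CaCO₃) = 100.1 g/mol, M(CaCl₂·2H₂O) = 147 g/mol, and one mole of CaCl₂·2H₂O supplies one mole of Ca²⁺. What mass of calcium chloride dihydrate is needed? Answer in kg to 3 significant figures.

(a) Volume: 160,000 US gal × 3.785 L/gal = 605,600 L.
(a) CYA to add: (45 − 26) = 19 mg/L × 605,600 L = 11,510 g cyanuric acid.
(a) At 99% purity: 11,510 / 0.99 = 11,620 g product.

(b) Volume: 161,000 US gal × 3.785 L/gal = 609,385 L.
(b) Hardness to add: (269 − 123) = 146 mg/L as CaCO₃ × 609,385 L = 88,970 g as CaCO₃.
(b) Moles of Ca²⁺ (1 mol Ca²⁺ ≡ 1 mol CaCO₃): 88,970 / 100.1 g/mol = 888.8 mol.
(b) Mass of CaCl₂·2H₂O: 888.8 × 147 = 130,700 g.

(a) 11.6 kg; (b) 131 kg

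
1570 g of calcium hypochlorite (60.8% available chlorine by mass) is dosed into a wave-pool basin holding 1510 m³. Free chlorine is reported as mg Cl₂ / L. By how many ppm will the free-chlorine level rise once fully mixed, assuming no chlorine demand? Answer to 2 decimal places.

0.63 ppm

Volume: 1510 m³ = 1,510,000 L.
Available chlorine delivered: 1570 g × 0.608 = 954.6 g as Cl₂.
Concentration rise: 954.6 g / 1,510,000 L = 0.6322 mg/L = 0.63 ppm.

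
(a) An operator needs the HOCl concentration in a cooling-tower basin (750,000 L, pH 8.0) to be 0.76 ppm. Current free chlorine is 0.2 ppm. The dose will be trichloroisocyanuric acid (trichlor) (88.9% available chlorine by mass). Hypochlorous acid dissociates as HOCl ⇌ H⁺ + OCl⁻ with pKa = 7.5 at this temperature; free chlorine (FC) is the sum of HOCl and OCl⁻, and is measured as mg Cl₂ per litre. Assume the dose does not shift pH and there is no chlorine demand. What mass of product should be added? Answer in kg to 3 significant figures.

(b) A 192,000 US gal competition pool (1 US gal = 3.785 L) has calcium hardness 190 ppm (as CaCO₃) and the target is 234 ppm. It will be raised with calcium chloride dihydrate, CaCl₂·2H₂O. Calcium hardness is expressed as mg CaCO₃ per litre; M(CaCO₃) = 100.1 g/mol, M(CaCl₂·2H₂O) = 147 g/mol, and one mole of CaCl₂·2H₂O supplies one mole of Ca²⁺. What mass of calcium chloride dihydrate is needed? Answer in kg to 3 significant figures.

(a) 2.50 kg; (b) 47.0 kg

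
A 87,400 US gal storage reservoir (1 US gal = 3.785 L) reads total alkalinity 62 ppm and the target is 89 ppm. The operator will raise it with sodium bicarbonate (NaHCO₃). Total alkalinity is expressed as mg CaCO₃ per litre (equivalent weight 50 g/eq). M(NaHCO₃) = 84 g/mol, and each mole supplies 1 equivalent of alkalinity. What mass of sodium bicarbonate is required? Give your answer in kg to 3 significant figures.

15.0 kg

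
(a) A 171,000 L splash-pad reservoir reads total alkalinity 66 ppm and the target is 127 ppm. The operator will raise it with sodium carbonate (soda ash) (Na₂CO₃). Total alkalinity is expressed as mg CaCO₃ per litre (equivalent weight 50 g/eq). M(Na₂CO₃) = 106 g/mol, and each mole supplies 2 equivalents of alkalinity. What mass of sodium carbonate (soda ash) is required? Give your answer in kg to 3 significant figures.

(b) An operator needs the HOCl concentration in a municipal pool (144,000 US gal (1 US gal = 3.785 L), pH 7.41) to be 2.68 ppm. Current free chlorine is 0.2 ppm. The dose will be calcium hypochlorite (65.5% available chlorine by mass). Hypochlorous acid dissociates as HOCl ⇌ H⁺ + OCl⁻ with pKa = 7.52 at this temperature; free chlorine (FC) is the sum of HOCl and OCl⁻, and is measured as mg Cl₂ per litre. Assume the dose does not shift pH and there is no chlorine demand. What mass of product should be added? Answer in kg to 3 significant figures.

(a) Alkalinity to add: (127 − 66) = 61 mg/L as CaCO₃ × 171,000 L = 10,430 g as CaCO₃.
(a) Equivalents: 10,430 g ÷ 50 g/eq = 208.6 eq.
(a) Each mole of Na₂CO₃ supplies 2 eq, so 208.6 / 2 = 104.3 mol.
(a) Mass: 104.3 mol × 106 g/mol = 11,060 g.

(b) Volume: 144,000 US gal × 3.785 L/gal = 545,040 L.
(b) [OCl⁻]/[HOCl] = 10^(pH − pKa) = 10^(7.41 − 7.52) = 0.7762; fraction as HOCl = 1/(1 + 0.7762) = 0.563.
(b) Free chlorine required for 2.68 ppm HOCl: 2.68 / 0.563 = 4.76 ppm.
(b) FC to add: 4.76 − 0.2 = 4.56 mg/L as Cl₂.
(b) Cl₂ equivalent: 4.56 mg/L × 545,040 L = 2486 g.
(b) Product at 65.5% available Cl: 2486 / 0.655 = 3795 g.

(a) 11.1 kg; (b) 3.79 kg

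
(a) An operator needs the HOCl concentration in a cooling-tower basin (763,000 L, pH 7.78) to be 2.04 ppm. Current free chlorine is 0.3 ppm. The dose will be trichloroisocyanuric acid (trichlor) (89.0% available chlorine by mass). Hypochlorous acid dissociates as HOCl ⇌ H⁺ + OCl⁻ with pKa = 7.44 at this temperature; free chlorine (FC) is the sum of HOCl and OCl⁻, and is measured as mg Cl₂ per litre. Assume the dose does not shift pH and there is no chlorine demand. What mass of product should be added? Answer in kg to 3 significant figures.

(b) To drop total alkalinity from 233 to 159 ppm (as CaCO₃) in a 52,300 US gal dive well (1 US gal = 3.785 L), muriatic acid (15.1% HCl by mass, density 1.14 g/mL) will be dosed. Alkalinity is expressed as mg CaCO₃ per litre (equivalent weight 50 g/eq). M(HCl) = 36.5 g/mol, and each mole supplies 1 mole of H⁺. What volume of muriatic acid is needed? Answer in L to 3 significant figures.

(a) [OCl⁻]/[HOCl] = 10^(pH − pKa) = 10^(7.78 − 7.44) = 2.188; fraction as HOCl = 1/(1 + 2.188) = 0.3137.
(a) Free chlorine required for 2.04 ppm HOCl: 2.04 / 0.3137 = 6.503 ppm.
(a) FC to add: 6.503 − 0.3 = 6.203 mg/L as Cl₂.
(a) Cl₂ equivalent: 6.203 mg/L × 763,000 L = 4733 g.
(a) Product at 89.0% available Cl: 4733 / 0.89 = 5318 g.

(b) Volume: 52,300 US gal × 3.785 L/gal = 197,956 L.
(b) Alkalinity to neutralize: (233 − 159) = 74 mg/L as CaCO₃ × 197,956 L = 14,650 g as CaCO₃.
(b) Equivalents of H⁺ required: 14,650 ÷ 50 g/eq = 293 eq = 293 mol HCl.
(b) Mass of HCl: 293 × 36.5 = 10,690 g.
(b) Mass of 15.1% solution: 10,690 / 0.151 = 70,820 g.
(b) Volume: 70,820 g ÷ 1.14 g/mL = 62,120 mL.

(a) 5.32 kg; (b) 62.1 L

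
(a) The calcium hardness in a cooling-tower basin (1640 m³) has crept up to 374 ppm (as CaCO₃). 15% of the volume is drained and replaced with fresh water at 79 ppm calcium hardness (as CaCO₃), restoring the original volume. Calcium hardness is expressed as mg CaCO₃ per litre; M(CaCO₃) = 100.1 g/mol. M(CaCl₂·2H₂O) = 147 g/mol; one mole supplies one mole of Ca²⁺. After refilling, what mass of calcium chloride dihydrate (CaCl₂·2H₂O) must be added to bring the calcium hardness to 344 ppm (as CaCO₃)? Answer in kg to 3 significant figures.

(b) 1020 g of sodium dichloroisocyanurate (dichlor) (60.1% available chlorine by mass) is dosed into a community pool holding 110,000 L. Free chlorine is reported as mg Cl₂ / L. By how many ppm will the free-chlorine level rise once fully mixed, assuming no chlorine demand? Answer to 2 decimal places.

(a) 34.3 kg; (b) 5.57 ppm

(a) Volume: 1640 m³ = 1,640,000 L.
(a) After draining 15% and refilling: 374 × 0.85 + 79 × 0.15 = 329.75 ppm.
(a) Deficit to target: 344 − 329.75 = 14.25 mg/L.
(a) As CaCO₃: 14.25 mg/L × 1,640,000 L = 23,370 g; ÷ 100.1 = 233.5 mol Ca²⁺.
(a) Mass: 233.5 × 147 = 34,320 g.

(b) Available chlorine delivered: 1020 g × 0.601 = 613 g as Cl₂.
(b) Concentration rise: 613 g / 110,000 L = 5.573 mg/L = 5.57 ppm.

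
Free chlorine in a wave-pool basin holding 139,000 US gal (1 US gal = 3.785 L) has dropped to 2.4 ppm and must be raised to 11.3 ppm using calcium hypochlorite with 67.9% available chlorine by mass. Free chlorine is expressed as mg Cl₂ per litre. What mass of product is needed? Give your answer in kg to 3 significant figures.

6.90 kg

Volume: 139,000 US gal × 3.785 L/gal = 526,115 L.
Chlorine deficit: 11.3 − 2.4 = 8.9 ppm = 8.9 mg/L as Cl₂.
Cl₂ equivalent needed: 8.9 mg/L × 526,115 L = 4,682,000 mg = 4682 g.
Product at 67.9% available chlorine: 4682 / 0.679 = 6896 g.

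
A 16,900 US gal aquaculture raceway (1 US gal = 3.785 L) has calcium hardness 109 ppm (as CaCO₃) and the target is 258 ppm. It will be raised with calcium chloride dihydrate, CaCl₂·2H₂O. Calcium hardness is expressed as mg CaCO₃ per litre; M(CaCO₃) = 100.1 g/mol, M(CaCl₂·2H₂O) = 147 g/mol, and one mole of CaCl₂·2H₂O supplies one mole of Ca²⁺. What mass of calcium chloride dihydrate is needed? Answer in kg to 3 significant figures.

14.0 kg

Volume: 16,900 US gal × 3.785 L/gal = 63,966 L.
Hardness to add: (258 − 109) = 149 mg/L as CaCO₃ × 63,966 L = 9531 g as CaCO₃.
Moles of Ca²⁺ (1 mol Ca²⁺ ≡ 1 mol CaCO₃): 9531 / 100.1 g/mol = 95.21 mol.
Mass of CaCl₂·2H₂O: 95.21 × 147 = 14,000 g.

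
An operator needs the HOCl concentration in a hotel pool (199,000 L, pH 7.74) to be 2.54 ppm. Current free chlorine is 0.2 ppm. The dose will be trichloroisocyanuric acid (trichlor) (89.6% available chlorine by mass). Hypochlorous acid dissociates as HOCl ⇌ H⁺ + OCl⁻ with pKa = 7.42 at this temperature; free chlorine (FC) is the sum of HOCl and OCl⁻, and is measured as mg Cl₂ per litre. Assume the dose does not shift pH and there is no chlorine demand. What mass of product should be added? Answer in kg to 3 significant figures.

[OCl⁻]/[HOCl] = 10^(pH − pKa) = 10^(7.74 − 7.42) = 2.089; fraction as HOCl = 1/(1 + 2.089) = 0.3237.
Free chlorine required for 2.54 ppm HOCl: 2.54 / 0.3237 = 7.847 ppm.
FC to add: 7.847 − 0.2 = 7.647 mg/L as Cl₂.
Cl₂ equivalent: 7.647 mg/L × 199,000 L = 1522 g.
Product at 89.6% available Cl: 1522 / 0.896 = 1698 g.

1.70 kg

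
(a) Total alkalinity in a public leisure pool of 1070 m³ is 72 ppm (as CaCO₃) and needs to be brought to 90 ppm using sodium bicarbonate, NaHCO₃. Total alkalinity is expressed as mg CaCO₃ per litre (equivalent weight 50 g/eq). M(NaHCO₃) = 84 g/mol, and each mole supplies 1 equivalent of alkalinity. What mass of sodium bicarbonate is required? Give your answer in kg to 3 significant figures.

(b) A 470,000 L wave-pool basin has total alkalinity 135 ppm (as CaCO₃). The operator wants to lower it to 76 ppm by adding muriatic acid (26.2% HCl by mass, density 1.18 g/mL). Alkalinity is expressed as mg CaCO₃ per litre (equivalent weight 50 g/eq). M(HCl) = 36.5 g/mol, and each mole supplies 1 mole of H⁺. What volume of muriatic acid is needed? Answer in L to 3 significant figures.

(a) 32.4 kg; (b) 65.5 L

(a) Volume: 1070 m³ = 1,070,000 L.
(a) Alkalinity to add: (90 − 72) = 18 mg/L as CaCO₃ × 1,070,000 L = 19,260 g as CaCO₃.
(a) Equivalents: 19,260 g ÷ 50 g/eq = 385.2 eq.
(a) NaHCO₃ supplies 1 eq per mole → 385.2 mol.
(a) Mass: 385.2 mol × 84 g/mol = 32,360 g.

(b) Alkalinity to neutralize: (135 − 76) = 59 mg/L as CaCO₃ × 470,000 L = 27,730 g as CaCO₃.
(b) Equivalents of H⁺ required: 27,730 ÷ 50 g/eq = 554.6 eq = 554.6 mol HCl.
(b) Mass of HCl: 554.6 × 36.5 = 20,240 g.
(b) Mass of 26.2% solution: 20,240 / 0.262 = 77,260 g.
(b) Volume: 77,260 g ÷ 1.18 g/mL = 65,480 mL.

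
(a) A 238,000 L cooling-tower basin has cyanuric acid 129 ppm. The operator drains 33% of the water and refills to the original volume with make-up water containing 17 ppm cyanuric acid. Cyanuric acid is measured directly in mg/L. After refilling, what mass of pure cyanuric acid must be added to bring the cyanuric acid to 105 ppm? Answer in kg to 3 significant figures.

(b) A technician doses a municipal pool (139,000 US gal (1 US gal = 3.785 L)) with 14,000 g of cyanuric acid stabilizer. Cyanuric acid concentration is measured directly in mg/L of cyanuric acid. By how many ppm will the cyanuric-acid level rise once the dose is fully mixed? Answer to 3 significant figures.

(a) After draining 33% and refilling: 129 × 0.67 + 17 × 0.33 = 92.04 ppm.
(a) Deficit to target: 105 − 92.04 = 12.96 mg/L.
(a) Mass: 12.96 mg/L × 238,000 L = 3084 g cyanuric acid.

(b) Volume: 139,000 US gal × 3.785 L/gal = 526,115 L.
(b) Rise: 14,000 g / 526,115 L × 1000 = 26.61 mg/L.

(a) 3.08 kg; (b) 26.6 ppm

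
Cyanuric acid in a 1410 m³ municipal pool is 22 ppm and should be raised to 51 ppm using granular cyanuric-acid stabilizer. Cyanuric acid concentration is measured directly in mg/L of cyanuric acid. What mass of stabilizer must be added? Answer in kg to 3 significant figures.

40.9 kg

Volume: 1410 m³ = 1,410,000 L.
CYA to add: (51 − 22) = 29 mg/L × 1,410,000 L = 40,890 g cyanuric acid.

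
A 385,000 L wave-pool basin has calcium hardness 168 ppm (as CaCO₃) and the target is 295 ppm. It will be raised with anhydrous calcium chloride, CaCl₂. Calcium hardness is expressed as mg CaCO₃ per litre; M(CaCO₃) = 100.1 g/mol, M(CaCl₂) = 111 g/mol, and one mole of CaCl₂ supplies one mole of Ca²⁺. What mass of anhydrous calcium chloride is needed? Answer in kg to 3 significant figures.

54.2 kg

Hardness to add: (295 − 168) = 127 mg/L as CaCO₃ × 385,000 L = 48,900 g as CaCO₃.
Moles of Ca²⁺ (1 mol Ca²⁺ ≡ 1 mol CaCO₃): 48,900 / 100.1 g/mol = 488.5 mol.
Mass of CaCl₂: 488.5 × 111 = 54,220 g.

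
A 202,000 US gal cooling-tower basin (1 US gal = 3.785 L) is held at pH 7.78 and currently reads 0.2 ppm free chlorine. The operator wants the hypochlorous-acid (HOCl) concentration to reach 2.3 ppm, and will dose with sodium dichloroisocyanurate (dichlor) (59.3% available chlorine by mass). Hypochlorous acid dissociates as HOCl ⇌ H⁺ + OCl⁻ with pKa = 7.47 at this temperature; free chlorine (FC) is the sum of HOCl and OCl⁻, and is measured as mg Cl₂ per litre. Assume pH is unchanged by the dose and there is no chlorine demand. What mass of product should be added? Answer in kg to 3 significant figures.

8.76 kg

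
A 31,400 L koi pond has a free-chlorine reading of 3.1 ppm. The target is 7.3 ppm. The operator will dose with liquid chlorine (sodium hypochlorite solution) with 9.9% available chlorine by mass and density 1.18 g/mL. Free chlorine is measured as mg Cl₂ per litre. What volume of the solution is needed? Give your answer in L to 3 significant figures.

1.13 L

Chlorine deficit: 7.3 − 3.1 = 4.2 ppm = 4.2 mg/L as Cl₂.
Cl₂ equivalent needed: 4.2 mg/L × 31,400 L = 131,900 mg = 131.9 g.
Product at 9.9% available chlorine: 131.9 / 0.099 = 1332 g.
Volume at density 1.18 g/mL: 1332 g ÷ 1.18 g/mL = 1129 mL.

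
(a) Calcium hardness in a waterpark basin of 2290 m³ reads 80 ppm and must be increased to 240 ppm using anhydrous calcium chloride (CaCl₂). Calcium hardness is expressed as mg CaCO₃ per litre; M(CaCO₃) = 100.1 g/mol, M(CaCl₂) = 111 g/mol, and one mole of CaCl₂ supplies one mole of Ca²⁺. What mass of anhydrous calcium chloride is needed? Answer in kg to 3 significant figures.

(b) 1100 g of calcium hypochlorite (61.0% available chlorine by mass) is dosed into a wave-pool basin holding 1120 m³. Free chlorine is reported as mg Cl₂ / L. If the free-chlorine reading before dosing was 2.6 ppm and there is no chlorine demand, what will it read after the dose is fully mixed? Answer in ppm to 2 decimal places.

(a) Volume: 2290 m³ = 2,290,000 L.
(a) Hardness to add: (240 − 80) = 160 mg/L as CaCO₃ × 2,290,000 L = 366,400 g as CaCO₃.
(a) Moles of Ca²⁺ (1 mol Ca²⁺ ≡ 1 mol CaCO₃): 366,400 / 100.1 g/mol = 3660 mol.
(a) Mass of CaCl₂: 3660 × 111 = 406,300 g.

(b) Volume: 1120 m³ = 1,120,000 L.
(b) Available chlorine delivered: 1100 g × 0.61 = 671 g as Cl₂.
(b) Concentration rise: 671 g / 1,120,000 L = 0.5991 mg/L = 0.60 ppm.
(b) Final FC: 2.6 + 0.60 = 3.20 ppm.

(a) 406 kg; (b) 3.20 ppm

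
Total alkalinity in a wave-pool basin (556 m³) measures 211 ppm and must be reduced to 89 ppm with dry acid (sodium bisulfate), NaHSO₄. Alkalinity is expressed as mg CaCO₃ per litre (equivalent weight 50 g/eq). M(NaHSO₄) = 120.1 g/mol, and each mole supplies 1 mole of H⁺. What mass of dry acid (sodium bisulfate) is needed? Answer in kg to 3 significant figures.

163 kg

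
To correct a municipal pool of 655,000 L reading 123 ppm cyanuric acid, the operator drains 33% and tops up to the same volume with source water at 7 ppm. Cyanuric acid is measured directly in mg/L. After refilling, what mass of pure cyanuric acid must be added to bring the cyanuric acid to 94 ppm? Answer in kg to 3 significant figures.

After draining 33% and refilling: 123 × 0.67 + 7 × 0.33 = 84.72 ppm.
Deficit to target: 94 − 84.72 = 9.28 mg/L.
Mass: 9.28 mg/L × 655,000 L = 6078 g cyanuric acid.

6.08 kg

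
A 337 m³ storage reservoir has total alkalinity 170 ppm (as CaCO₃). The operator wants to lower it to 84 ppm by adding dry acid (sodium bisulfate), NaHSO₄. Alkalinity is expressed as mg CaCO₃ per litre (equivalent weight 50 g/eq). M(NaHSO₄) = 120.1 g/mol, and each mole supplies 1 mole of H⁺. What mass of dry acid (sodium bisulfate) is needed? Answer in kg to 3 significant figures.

69.6 kg

Volume: 337 m³ = 337,000 L.
Alkalinity to neutralize: (170 − 84) = 86 mg/L as CaCO₃ × 337,000 L = 28,980 g as CaCO₃.
Equivalents of H⁺ required: 28,980 ÷ 50 g/eq = 579.6 eq = 579.6 mol NaHSO₄.
Mass of NaHSO₄: 579.6 × 120.1 = 69,610 g.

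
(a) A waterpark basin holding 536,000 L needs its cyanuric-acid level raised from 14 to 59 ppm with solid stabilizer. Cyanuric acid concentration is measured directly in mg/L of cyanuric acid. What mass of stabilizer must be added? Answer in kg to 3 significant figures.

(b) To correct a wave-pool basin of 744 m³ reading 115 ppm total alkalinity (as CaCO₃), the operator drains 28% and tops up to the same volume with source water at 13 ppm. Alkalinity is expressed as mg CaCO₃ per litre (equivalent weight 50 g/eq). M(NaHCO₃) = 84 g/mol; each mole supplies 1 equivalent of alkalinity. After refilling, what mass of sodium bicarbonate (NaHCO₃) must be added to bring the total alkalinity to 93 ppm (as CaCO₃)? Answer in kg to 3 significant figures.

(a) 24.1 kg; (b) 8.20 kg

(a) CYA to add: (59 − 14) = 45 mg/L × 536,000 L = 24,120 g cyanuric acid.

(b) Volume: 744 m³ = 744,000 L.
(b) After draining 28% and refilling: 115 × 0.72 + 13 × 0.28 = 86.44 ppm.
(b) Deficit to target: 93 − 86.44 = 6.56 mg/L.
(b) As CaCO₃: 6.56 mg/L × 744,000 L = 4881 g; ÷ 50 g/eq ÷ 1 = 97.61 mol NaHCO₃.
(b) Mass: 97.61 × 84 = 8199 g.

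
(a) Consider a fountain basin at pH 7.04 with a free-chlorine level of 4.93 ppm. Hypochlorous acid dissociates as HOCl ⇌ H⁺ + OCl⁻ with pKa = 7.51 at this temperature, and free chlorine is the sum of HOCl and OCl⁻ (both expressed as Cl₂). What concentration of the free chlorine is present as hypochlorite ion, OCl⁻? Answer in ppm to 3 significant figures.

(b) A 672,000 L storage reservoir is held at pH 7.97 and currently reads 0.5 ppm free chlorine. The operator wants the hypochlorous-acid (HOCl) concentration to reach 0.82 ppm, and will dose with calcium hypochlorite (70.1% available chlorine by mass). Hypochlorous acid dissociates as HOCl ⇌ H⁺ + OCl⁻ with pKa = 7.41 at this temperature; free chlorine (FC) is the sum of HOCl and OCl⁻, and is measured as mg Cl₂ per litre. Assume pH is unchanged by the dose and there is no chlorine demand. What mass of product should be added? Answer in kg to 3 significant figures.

(a) 1.25 ppm; (b) 3.16 kg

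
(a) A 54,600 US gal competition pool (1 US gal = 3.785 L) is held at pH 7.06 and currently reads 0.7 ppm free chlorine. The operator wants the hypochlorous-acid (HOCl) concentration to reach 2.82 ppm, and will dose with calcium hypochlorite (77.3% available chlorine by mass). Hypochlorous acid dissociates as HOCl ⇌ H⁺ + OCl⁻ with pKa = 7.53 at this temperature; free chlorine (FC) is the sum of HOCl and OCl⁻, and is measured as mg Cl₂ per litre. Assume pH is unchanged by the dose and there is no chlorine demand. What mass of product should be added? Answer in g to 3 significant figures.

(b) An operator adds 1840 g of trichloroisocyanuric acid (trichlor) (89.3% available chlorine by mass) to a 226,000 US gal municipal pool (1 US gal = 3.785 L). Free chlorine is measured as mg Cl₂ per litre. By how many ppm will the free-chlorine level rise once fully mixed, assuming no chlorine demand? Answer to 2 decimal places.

(a) Volume: 54,600 US gal × 3.785 L/gal = 206,661 L.
(a) [OCl⁻]/[HOCl] = 10^(pH − pKa) = 10^(7.06 − 7.53) = 0.3388; fraction as HOCl = 1/(1 + 0.3388) = 0.7469.
(a) Free chlorine required for 2.82 ppm HOCl: 2.82 / 0.7469 = 3.776 ppm.
(a) FC to add: 3.776 − 0.7 = 3.076 mg/L as Cl₂.
(a) Cl₂ equivalent: 3.076 mg/L × 206,661 L = 635.6 g.
(a) Product at 77.3% available Cl: 635.6 / 0.773 = 822.2 g.

(b) Volume: 226,000 US gal × 3.785 L/gal = 855,410 L.
(b) Available chlorine delivered: 1840 g × 0.893 = 1643 g as Cl₂.
(b) Concentration rise: 1643 g / 855,410 L = 1.921 mg/L = 1.92 ppm.

(a) 822 g; (b) 1.92 ppm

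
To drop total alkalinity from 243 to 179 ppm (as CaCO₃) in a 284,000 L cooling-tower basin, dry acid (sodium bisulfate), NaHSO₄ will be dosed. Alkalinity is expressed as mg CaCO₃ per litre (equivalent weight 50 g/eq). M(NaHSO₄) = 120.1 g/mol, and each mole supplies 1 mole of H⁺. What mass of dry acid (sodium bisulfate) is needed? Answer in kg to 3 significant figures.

Alkalinity to neutralize: (243 − 179) = 64 mg/L as CaCO₃ × 284,000 L = 18,180 g as CaCO₃.
Equivalents of H⁺ required: 18,180 ÷ 50 g/eq = 363.5 eq = 363.5 mol NaHSO₄.
Mass of NaHSO₄: 363.5 × 120.1 = 43,660 g.

43.7 kg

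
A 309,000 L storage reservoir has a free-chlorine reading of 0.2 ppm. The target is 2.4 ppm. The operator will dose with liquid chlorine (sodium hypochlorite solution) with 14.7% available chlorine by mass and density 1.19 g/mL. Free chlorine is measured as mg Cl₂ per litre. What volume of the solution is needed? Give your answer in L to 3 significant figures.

3.89 L

Chlorine deficit: 2.4 − 0.2 = 2.2 ppm = 2.2 mg/L as Cl₂.
Cl₂ equivalent needed: 2.2 mg/L × 309,000 L = 679,800 mg = 679.8 g.
Product at 14.7% available chlorine: 679.8 / 0.147 = 4624 g.
Volume at density 1.19 g/mL: 4624 g ÷ 1.19 g/mL = 3886 mL.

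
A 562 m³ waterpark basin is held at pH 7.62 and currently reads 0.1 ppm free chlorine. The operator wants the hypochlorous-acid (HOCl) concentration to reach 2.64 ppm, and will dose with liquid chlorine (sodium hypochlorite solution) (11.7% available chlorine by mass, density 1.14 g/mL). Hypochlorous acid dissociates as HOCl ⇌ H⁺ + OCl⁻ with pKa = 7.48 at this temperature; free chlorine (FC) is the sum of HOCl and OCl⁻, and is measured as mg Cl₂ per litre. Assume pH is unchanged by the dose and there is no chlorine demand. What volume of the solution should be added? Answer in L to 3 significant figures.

26.1 L

Volume: 562 m³ = 562,000 L.
[OCl⁻]/[HOCl] = 10^(pH − pKa) = 10^(7.62 − 7.48) = 1.38; fraction as HOCl = 1/(1 + 1.38) = 0.4201.
Free chlorine required for 2.64 ppm HOCl: 2.64 / 0.4201 = 6.284 ppm.
FC to add: 6.284 − 0.1 = 6.184 mg/L as Cl₂.
Cl₂ equivalent: 6.184 mg/L × 562,000 L = 3476 g.
Product at 11.7% available Cl: 3476 / 0.117 = 29,710 g.
Volume: 29,710 g ÷ 1.14 g/mL = 26,060 mL.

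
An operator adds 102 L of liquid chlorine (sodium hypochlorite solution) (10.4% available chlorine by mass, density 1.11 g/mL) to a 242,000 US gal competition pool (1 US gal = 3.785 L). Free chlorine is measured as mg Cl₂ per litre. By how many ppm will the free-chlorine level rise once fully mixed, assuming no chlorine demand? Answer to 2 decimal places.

12.86 ppm

Volume: 242,000 US gal × 3.785 L/gal = 915,970 L.
Mass of solution: 102 L × 1000 mL/L × 1.11 g/mL = 113,200 g.
Available chlorine delivered: 113,200 g × 0.104 = 11,770 g as Cl₂.
Concentration rise: 11,770 g / 915,970 L = 12.86 mg/L = 12.86 ppm.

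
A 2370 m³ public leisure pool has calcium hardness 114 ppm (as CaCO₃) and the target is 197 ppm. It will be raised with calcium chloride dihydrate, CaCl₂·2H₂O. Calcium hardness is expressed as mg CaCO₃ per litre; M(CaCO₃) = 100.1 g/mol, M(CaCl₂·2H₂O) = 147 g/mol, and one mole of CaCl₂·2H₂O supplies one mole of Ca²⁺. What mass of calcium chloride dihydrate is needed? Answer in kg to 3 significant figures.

289 kg

Volume: 2370 m³ = 2,370,000 L.
Hardness to add: (197 − 114) = 83 mg/L as CaCO₃ × 2,370,000 L = 196,700 g as CaCO₃.
Moles of Ca²⁺ (1 mol Ca²⁺ ≡ 1 mol CaCO₃): 196,700 / 100.1 g/mol = 1965 mol.
Mass of CaCl₂·2H₂O: 1965 × 147 = 288,900 g.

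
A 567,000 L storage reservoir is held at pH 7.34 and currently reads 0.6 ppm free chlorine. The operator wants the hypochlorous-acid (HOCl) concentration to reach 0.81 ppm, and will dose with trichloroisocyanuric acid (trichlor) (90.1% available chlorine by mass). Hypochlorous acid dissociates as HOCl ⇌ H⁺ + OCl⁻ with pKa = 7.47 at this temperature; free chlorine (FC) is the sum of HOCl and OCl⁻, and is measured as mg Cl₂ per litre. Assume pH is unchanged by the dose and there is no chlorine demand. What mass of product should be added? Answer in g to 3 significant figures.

510 g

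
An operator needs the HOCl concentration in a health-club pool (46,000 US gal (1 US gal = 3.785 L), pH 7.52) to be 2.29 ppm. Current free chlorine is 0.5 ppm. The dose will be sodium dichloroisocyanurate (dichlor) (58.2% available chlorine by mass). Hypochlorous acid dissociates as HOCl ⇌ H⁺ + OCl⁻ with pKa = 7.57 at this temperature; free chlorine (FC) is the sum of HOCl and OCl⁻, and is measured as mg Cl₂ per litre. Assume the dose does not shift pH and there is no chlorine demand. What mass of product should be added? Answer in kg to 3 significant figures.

1.15 kg

Volume: 46,000 US gal × 3.785 L/gal = 174,110 L.
[OCl⁻]/[HOCl] = 10^(pH − pKa) = 10^(7.52 − 7.57) = 0.8913; fraction as HOCl = 1/(1 + 0.8913) = 0.5288.
Free chlorine required for 2.29 ppm HOCl: 2.29 / 0.5288 = 4.331 ppm.
FC to add: 4.331 − 0.5 = 3.831 mg/L as Cl₂.
Cl₂ equivalent: 3.831 mg/L × 174,110 L = 667 g.
Product at 58.2% available Cl: 667 / 0.582 = 1146 g.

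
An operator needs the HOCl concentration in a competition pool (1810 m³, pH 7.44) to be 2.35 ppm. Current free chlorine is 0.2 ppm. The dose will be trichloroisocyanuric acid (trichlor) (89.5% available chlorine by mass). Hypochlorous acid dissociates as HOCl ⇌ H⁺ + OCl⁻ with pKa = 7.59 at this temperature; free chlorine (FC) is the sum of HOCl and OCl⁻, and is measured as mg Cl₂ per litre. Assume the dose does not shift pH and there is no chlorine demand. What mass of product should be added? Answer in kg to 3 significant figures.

Volume: 1810 m³ = 1,810,000 L.
[OCl⁻]/[HOCl] = 10^(pH − pKa) = 10^(7.44 − 7.59) = 0.7079; fraction as HOCl = 1/(1 + 0.7079) = 0.5855.
Free chlorine required for 2.35 ppm HOCl: 2.35 / 0.5855 = 4.014 ppm.
FC to add: 4.014 − 0.2 = 3.814 mg/L as Cl₂.
Cl₂ equivalent: 3.814 mg/L × 1,810,000 L = 6903 g.
Product at 89.5% available Cl: 6903 / 0.895 = 7713 g.

7.71 kg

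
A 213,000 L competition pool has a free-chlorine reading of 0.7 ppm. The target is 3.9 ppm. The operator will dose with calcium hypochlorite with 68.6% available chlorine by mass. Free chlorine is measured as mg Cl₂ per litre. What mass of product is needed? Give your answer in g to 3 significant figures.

994 g

Chlorine deficit: 3.9 − 0.7 = 3.2 ppm = 3.2 mg/L as Cl₂.
Cl₂ equivalent needed: 3.2 mg/L × 213,000 L = 681,600 mg = 681.6 g.
Product at 68.6% available chlorine: 681.6 / 0.686 = 993.6 g.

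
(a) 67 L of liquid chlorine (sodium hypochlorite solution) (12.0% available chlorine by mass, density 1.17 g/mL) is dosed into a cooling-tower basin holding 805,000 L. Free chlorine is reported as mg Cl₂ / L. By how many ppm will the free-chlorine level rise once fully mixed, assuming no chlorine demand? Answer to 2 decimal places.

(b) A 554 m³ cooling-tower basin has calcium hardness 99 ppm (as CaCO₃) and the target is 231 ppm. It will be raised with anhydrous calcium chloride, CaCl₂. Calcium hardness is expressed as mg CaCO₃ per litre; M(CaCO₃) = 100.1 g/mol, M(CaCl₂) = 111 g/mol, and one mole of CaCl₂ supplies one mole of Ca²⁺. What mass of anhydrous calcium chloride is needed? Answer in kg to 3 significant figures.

(a) 11.69 ppm; (b) 81.1 kg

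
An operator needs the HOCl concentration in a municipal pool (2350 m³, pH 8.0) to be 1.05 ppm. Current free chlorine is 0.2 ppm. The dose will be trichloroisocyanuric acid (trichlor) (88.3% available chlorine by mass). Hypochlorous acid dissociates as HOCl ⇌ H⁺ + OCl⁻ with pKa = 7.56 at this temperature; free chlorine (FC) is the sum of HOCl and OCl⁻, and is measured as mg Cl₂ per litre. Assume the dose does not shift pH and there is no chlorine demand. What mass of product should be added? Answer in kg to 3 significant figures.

9.96 kg

Volume: 2350 m³ = 2,350,000 L.
[OCl⁻]/[HOCl] = 10^(pH − pKa) = 10^(8.0 − 7.56) = 2.754; fraction as HOCl = 1/(1 + 2.754) = 0.2664.
Free chlorine required for 1.05 ppm HOCl: 1.05 / 0.2664 = 3.942 ppm.
FC to add: 3.942 − 0.2 = 3.742 mg/L as Cl₂.
Cl₂ equivalent: 3.742 mg/L × 2,350,000 L = 8794 g.
Product at 88.3% available Cl: 8794 / 0.883 = 9959 g.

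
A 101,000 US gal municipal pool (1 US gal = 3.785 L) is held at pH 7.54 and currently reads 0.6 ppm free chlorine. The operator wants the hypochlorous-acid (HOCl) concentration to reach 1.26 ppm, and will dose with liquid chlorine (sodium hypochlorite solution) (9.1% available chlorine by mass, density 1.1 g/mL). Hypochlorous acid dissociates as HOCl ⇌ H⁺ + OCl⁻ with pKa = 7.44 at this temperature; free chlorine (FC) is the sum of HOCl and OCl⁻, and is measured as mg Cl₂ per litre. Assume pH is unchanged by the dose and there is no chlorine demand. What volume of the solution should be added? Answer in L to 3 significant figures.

Volume: 101,000 US gal × 3.785 L/gal = 382,285 L.
[OCl⁻]/[HOCl] = 10^(pH − pKa) = 10^(7.54 − 7.44) = 1.259; fraction as HOCl = 1/(1 + 1.259) = 0.4427.
Free chlorine required for 1.26 ppm HOCl: 1.26 / 0.4427 = 2.846 ppm.
FC to add: 2.846 − 0.6 = 2.246 mg/L as Cl₂.
Cl₂ equivalent: 2.246 mg/L × 382,285 L = 858.7 g.
Product at 9.1% available Cl: 858.7 / 0.091 = 9436 g.
Volume: 9436 g ÷ 1.1 g/mL = 8578 mL.

8.58 L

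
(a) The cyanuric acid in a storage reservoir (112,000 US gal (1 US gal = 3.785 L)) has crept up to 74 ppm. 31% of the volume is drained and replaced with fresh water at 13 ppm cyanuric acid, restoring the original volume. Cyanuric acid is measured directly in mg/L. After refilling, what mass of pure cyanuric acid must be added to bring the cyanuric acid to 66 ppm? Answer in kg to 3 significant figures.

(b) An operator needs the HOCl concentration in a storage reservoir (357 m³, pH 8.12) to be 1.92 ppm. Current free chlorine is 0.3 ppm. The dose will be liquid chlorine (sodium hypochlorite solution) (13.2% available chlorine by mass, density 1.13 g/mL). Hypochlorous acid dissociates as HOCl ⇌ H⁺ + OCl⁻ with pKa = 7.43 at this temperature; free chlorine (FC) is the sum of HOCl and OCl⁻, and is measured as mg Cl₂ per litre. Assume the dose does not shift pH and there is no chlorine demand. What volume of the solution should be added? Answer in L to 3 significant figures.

(a) Volume: 112,000 US gal × 3.785 L/gal = 423,920 L.
(a) After draining 31% and refilling: 74 × 0.69 + 13 × 0.31 = 55.09 ppm.
(a) Deficit to target: 66 − 55.09 = 10.91 mg/L.
(a) Mass: 10.91 mg/L × 423,920 L = 4625 g cyanuric acid.

(b) Volume: 357 m³ = 357,000 L.
(b) [OCl⁻]/[HOCl] = 10^(pH − pKa) = 10^(8.12 − 7.43) = 4.898; fraction as HOCl = 1/(1 + 4.898) = 0.1696.
(b) Free chlorine required for 1.92 ppm HOCl: 1.92 / 0.1696 = 11.32 ppm.
(b) FC to add: 11.32 − 0.3 = 11.02 mg/L as Cl₂.
(b) Cl₂ equivalent: 11.02 mg/L × 357,000 L = 3935 g.
(b) Product at 13.2% available Cl: 3935 / 0.132 = 29,810 g.
(b) Volume: 29,810 g ÷ 1.13 g/mL = 26,380 mL.

(a) 4.62 kg; (b) 26.4 L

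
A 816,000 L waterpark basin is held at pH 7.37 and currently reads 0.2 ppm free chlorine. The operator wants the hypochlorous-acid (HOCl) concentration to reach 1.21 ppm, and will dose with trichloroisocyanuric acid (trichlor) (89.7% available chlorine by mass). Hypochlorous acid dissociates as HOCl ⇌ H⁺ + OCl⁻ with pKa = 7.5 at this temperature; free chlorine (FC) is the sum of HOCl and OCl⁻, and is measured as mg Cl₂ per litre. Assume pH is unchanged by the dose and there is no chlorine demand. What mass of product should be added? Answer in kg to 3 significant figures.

[OCl⁻]/[HOCl] = 10^(pH − pKa) = 10^(7.37 − 7.5) = 0.7413; fraction as HOCl = 1/(1 + 0.7413) = 0.5743.
Free chlorine required for 1.21 ppm HOCl: 1.21 / 0.5743 = 2.107 ppm.
FC to add: 2.107 − 0.2 = 1.907 mg/L as Cl₂.
Cl₂ equivalent: 1.907 mg/L × 816,000 L = 1556 g.
Product at 89.7% available Cl: 1556 / 0.897 = 1735 g.

1.73 kg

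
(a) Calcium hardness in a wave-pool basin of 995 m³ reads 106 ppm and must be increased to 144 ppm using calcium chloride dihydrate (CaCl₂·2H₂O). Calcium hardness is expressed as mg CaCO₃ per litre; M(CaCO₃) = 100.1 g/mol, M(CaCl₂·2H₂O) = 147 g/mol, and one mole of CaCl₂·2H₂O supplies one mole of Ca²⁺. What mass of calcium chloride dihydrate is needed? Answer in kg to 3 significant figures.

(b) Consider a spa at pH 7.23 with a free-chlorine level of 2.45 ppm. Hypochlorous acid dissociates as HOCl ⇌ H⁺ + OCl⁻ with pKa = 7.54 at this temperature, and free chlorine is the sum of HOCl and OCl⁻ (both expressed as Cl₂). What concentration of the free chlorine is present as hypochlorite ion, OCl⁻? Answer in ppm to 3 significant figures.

(a) 55.5 kg; (b) 0.805 ppm

(a) Volume: 995 m³ = 995,000 L.
(a) Hardness to add: (144 − 106) = 38 mg/L as CaCO₃ × 995,000 L = 37,810 g as CaCO₃.
(a) Moles of Ca²⁺ (1 mol Ca²⁺ ≡ 1 mol CaCO₃): 37,810 / 100.1 g/mol = 377.7 mol.
(a) Mass of CaCl₂·2H₂O: 377.7 × 147 = 55,530 g.

(b) [OCl⁻]/[HOCl] = 10^(pH − pKa) = 10^(7.23 − 7.54) = 10^-0.31 = 0.4898.
(b) Fraction as HOCl = 1 / (1 + 0.4898) = 0.6712.
(b) OCl⁻ = (1 − 0.6712) × 2.45 ppm = 0.8055 ppm.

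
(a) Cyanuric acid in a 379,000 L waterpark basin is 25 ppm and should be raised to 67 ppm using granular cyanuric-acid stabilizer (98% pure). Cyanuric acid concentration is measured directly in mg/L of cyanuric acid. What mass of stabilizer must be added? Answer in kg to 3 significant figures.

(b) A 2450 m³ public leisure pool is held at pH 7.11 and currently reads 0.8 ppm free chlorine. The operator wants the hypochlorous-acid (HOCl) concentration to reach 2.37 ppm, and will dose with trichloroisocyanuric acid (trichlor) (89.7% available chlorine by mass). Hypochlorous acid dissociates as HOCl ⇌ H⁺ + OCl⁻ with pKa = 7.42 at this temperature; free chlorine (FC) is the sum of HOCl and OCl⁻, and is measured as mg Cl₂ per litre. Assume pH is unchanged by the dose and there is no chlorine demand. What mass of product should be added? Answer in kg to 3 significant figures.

(a) 16.2 kg; (b) 7.46 kg

(a) CYA to add: (67 − 25) = 42 mg/L × 379,000 L = 15,920 g cyanuric acid.
(a) At 98% purity: 15,920 / 0.98 = 16,240 g product.

(b) Volume: 2450 m³ = 2,450,000 L.
(b) [OCl⁻]/[HOCl] = 10^(pH − pKa) = 10^(7.11 − 7.42) = 0.4898; fraction as HOCl = 1/(1 + 0.4898) = 0.6712.
(b) Free chlorine required for 2.37 ppm HOCl: 2.37 / 0.6712 = 3.531 ppm.
(b) FC to add: 3.531 − 0.8 = 2.731 mg/L as Cl₂.
(b) Cl₂ equivalent: 2.731 mg/L × 2,450,000 L = 6690 g.
(b) Product at 89.7% available Cl: 6690 / 0.897 = 7459 g.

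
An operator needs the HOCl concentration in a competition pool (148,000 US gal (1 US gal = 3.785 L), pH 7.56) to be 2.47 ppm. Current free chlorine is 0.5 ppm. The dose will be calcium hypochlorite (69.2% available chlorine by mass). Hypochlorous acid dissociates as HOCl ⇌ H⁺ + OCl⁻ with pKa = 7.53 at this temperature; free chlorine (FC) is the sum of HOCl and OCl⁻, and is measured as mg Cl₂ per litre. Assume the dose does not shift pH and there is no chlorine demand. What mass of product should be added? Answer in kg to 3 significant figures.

3.74 kg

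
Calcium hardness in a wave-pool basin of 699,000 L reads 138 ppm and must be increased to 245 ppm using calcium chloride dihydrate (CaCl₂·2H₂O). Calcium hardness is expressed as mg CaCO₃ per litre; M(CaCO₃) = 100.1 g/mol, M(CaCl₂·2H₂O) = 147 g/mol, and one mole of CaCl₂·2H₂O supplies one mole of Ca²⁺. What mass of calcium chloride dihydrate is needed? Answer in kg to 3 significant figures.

Hardness to add: (245 − 138) = 107 mg/L as CaCO₃ × 699,000 L = 74,790 g as CaCO₃.
Moles of Ca²⁺ (1 mol Ca²⁺ ≡ 1 mol CaCO₃): 74,790 / 100.1 g/mol = 747.2 mol.
Mass of CaCl₂·2H₂O: 747.2 × 147 = 109,800 g.

110 kg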